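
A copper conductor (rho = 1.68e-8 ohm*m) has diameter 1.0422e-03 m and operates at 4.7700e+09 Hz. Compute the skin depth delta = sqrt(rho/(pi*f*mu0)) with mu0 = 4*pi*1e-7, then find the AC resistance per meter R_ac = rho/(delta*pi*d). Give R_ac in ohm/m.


delta = sqrt(1.68e-8 / (pi * 4.7700e+09 * 4*pi*1e-7)) = 9.445296e-07 m
R_ac = 1.68e-8 / (9.445296e-07 * pi * 1.0422e-03) = 5.432 ohm/m

5.432 ohm/m


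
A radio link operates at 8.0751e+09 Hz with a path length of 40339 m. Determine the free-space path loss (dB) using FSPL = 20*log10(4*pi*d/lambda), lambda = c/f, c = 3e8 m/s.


lambda = c / f = 3.0000e+08 / 8.0751e+09 = 0.03715124 m
FSPL = 20 * log10(4*pi*40339/0.03715124) = 142.7 dB

142.7 dB


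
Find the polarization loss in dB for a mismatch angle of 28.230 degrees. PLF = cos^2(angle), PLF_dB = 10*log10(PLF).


PLF_linear = cos^2(28.230 deg) = 0.7762595
PLF_dB = 10 * log10(0.7762595) = -1.100 dB

-1.100 dB


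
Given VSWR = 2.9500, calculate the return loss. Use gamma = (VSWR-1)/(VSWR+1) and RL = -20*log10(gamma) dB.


gamma = (2.9500 - 1) / (2.9500 + 1) = 0.4936709
RL = -20 * log10(0.4936709) = 6.131 dB

6.131 dB


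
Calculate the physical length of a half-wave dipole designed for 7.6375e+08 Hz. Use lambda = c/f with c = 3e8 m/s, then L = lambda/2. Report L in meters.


lambda = c / f = 3.0000e+08 / 7.6375e+08 = 0.3927987 m
L = lambda / 2 = 0.3927987 / 2 = 0.1964 m

0.1964 m


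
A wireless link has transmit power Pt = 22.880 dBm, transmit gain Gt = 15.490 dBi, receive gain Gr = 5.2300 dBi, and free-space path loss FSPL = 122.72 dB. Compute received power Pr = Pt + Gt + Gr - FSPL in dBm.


Pr = 22.880 + 15.490 + 5.2300 - 122.72 = -79.12 dBm

-79.12 dBm


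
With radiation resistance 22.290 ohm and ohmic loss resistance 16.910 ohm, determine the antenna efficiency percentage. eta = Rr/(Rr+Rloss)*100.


eta = 22.290 / (22.290 + 16.910) * 100 = 56.86%

56.86%


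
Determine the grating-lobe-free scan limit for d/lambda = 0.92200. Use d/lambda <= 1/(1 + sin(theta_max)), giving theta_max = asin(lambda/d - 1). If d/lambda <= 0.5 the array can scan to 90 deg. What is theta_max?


lambda/d - 1 = 1/0.92200 - 1 = 0.08459870
theta_max = asin(0.08459870) = 4.853 deg

4.853 deg


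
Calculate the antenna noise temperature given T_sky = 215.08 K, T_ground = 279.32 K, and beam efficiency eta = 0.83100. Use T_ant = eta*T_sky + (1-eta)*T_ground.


T_ant = 0.83100 * 215.08 + (1 - 0.83100) * 279.32 = 225.9 K

225.9 K


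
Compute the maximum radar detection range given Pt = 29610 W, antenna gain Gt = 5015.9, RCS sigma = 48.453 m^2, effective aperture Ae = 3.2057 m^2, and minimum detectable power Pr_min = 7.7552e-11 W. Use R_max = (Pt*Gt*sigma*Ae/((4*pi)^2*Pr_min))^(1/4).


R^4 = 29610*5015.9*48.453*3.2057 / ((4*pi)^2 * 7.7552e-11) = 1.883728e+18
R_max = 1.883728e+18^0.25 = 37047 m

37047 m


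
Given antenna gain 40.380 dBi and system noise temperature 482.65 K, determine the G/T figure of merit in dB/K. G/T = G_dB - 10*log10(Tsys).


G/T = 40.380 - 10*log10(482.65) = 40.380 - 26.83632 = 13.54 dB/K

13.54 dB/K


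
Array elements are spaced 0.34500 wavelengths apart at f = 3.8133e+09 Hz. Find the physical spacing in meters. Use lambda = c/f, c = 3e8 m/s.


lambda = c / f = 3.0000e+08 / 3.8133e+09 = 0.07867202 m
d = 0.34500 * 0.07867202 = 0.02714 m

0.02714 m


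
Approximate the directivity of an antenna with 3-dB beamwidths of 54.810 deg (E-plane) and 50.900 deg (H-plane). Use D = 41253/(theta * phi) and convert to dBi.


D_linear = 41253 / (54.810 * 50.900) = 14.78693
D_dBi = 10 * log10(14.78693) = 11.70 dBi

11.70 dBi


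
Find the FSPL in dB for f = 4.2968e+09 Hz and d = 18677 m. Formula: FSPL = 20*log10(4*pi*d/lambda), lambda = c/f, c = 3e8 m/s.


lambda = c / f = 3.0000e+08 / 4.2968e+09 = 0.06981940 m
FSPL = 20 * log10(4*pi*18677/0.06981940) = 130.5 dB

130.5 dB


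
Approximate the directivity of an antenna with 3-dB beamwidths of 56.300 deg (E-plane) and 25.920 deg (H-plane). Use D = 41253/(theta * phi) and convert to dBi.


D_linear = 41253 / (56.300 * 25.920) = 28.26911
D_dBi = 10 * log10(28.26911) = 14.51 dBi

14.51 dBi


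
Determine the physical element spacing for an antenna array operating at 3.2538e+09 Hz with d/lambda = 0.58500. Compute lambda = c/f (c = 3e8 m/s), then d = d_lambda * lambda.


lambda = c / f = 3.0000e+08 / 3.2538e+09 = 0.09219989 m
d = 0.58500 * 0.09219989 = 0.05394 m

0.05394 m


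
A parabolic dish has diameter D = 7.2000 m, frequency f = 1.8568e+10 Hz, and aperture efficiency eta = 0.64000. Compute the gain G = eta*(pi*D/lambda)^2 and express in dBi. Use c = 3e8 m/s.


lambda = c / f = 3.0000e+08 / 1.8568e+10 = 0.01615683 m
G_linear = 0.64000 * (pi * 7.2000 / 0.01615683)^2 = 1.254389e+06
G_dBi = 10 * log10(1.254389e+06) = 60.98 dBi

60.98 dBi


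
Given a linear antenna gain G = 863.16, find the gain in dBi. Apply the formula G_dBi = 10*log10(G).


G_dBi = 10 * log10(863.16) = 29.36 dBi

29.36 dBi


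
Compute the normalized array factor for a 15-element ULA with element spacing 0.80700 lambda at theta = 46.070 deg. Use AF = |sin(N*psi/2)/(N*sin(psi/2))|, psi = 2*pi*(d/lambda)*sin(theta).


psi = 2*pi*0.80700*sin(46.070 deg) = 3.651735 rad
AF = |sin(15*3.651735/2) / (15*sin(3.651735/2))| = 0.05338

0.05338


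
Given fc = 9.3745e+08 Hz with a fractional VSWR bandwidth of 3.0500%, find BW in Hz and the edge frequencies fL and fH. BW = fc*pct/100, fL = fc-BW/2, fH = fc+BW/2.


BW = 9.3745e+08 * 3.0500/100 = 2.859222e+07 Hz
fL = 9.3745e+08 - 2.859222e+07/2 = 9.232e+08 Hz
fH = 9.3745e+08 + 2.859222e+07/2 = 9.517e+08 Hz

BW=2.859e+07 Hz, fL=9.232e+08 Hz, fH=9.517e+08 Hz


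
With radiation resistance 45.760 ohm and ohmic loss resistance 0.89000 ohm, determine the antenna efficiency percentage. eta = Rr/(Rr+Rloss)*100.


eta = 45.760 / (45.760 + 0.89000) * 100 = 98.09%

98.09%


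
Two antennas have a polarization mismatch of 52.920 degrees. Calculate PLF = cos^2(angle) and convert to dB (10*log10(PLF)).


PLF_linear = cos^2(52.920 deg) = 0.3635240
PLF_dB = 10 * log10(0.3635240) = -4.395 dB

-4.395 dB


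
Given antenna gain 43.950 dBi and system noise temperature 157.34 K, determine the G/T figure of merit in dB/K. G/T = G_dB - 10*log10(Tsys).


G/T = 43.950 - 10*log10(157.34) = 43.950 - 21.96839 = 21.98 dB/K

21.98 dB/K


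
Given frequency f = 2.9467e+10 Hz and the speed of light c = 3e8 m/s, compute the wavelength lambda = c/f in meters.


lambda = c / f = 3.0000e+08 / 2.9467e+10 = 0.01018 m

0.01018 m


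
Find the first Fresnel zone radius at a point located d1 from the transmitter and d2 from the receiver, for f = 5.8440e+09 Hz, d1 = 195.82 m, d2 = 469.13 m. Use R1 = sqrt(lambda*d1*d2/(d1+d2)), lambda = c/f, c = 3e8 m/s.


lambda = c / f = 3.0000e+08 / 5.8440e+09 = 0.05133470 m
R1 = sqrt(0.05133470 * 195.82 * 469.13 / (195.82 + 469.13)) = 2.663 m

2.663 m


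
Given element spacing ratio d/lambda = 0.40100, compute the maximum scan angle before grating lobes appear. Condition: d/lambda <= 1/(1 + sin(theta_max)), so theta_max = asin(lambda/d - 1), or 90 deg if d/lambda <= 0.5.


lambda/d - 1 = 1/0.40100 - 1 = 1.493766 >= 1
d/lambda <= 0.5, so the array can scan to endfire without grating lobes: theta_max = 90 deg

90 deg


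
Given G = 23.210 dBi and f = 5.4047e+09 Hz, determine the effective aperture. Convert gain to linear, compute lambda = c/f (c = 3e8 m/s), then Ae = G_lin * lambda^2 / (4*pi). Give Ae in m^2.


lambda = c / f = 3.0000e+08 / 5.4047e+09 = 0.05550724 m
G_linear = 10^(23.210/10) = 209.4112
Ae = G_linear * lambda^2 / (4*pi) = 209.4112 * 0.05550724^2 / (4*pi) = 0.05134 m^2

0.05134 m^2


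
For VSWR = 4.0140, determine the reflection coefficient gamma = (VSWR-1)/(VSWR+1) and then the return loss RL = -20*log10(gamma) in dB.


gamma = (4.0140 - 1) / (4.0140 + 1) = 0.6011169
RL = -20 * log10(0.6011169) = 4.421 dB

4.421 dB


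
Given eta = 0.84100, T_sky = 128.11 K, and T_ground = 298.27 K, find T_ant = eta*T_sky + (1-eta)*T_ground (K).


T_ant = 0.84100 * 128.11 + (1 - 0.84100) * 298.27 = 155.2 K

155.2 K


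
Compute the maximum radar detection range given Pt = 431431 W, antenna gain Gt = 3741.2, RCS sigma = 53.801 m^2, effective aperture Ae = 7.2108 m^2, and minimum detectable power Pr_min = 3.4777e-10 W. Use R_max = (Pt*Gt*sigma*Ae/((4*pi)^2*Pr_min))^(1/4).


R^4 = 431431*3741.2*53.801*7.2108 / ((4*pi)^2 * 3.4777e-10) = 1.140208e+19
R_max = 1.140208e+19^0.25 = 58109 m

58109 m


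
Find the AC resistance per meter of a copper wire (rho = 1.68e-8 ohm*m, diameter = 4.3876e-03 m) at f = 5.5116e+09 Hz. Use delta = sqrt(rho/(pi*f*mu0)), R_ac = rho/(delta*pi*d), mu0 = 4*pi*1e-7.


delta = sqrt(1.68e-8 / (pi * 5.5116e+09 * 4*pi*1e-7)) = 8.786905e-07 m
R_ac = 1.68e-8 / (8.786905e-07 * pi * 4.3876e-03) = 1.387 ohm/m

1.387 ohm/m


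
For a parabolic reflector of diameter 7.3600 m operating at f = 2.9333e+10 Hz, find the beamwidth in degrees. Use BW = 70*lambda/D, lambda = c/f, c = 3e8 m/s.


lambda = c / f = 3.0000e+08 / 2.9333e+10 = 0.01022739 m
BW = 70 * 0.01022739 / 7.3600 = 0.09727 deg

0.09727 deg


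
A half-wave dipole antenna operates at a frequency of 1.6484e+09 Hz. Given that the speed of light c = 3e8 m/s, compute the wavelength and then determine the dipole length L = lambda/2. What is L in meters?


lambda = c / f = 3.0000e+08 / 1.6484e+09 = 0.1819947 m
L = lambda / 2 = 0.1819947 / 2 = 0.09100 m

0.09100 m


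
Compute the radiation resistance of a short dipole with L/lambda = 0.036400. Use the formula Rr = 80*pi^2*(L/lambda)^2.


Rr = 80 * pi^2 * (0.036400)^2 = 80 * 9.869604 * 1.324960e-03 = 1.046 ohm

1.046 ohm


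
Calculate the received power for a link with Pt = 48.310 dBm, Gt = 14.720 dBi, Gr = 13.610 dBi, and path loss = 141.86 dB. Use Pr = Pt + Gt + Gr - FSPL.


Pr = 48.310 + 14.720 + 13.610 - 141.86 = -65.22 dBm

-65.22 dBm


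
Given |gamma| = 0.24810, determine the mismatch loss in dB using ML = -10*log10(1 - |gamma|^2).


ML = -10 * log10(1 - 0.24810^2) = -10 * log10(0.93844639) = 0.2759 dB

0.2759 dB


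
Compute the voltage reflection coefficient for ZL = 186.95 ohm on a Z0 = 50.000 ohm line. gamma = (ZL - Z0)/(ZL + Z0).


gamma = (186.95 - 50.000) / (186.95 + 50.000) = 0.5780

0.5780


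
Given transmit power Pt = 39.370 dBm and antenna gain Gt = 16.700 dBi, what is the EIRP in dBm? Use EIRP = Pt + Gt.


EIRP = Pt + Gt = 39.370 + 16.700 = 56.07 dBm

56.07 dBm


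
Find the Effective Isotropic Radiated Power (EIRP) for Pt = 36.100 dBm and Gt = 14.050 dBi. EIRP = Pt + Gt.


EIRP = Pt + Gt = 36.100 + 14.050 = 50.15 dBm

50.15 dBm


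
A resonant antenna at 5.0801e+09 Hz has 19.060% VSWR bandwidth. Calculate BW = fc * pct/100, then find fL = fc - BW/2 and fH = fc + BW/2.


BW = 5.0801e+09 * 19.060/100 = 9.682671e+08 Hz
fL = 5.0801e+09 - 9.682671e+08/2 = 4.596e+09 Hz
fH = 5.0801e+09 + 9.682671e+08/2 = 5.564e+09 Hz

BW=9.683e+08 Hz, fL=4.596e+09 Hz, fH=5.564e+09 Hz


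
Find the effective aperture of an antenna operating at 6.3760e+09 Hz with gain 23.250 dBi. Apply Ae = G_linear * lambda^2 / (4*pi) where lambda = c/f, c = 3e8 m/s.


lambda = c / f = 3.0000e+08 / 6.3760e+09 = 0.04705144 m
G_linear = 10^(23.250/10) = 211.3489
Ae = G_linear * lambda^2 / (4*pi) = 211.3489 * 0.04705144^2 / (4*pi) = 0.03723 m^2

0.03723 m^2


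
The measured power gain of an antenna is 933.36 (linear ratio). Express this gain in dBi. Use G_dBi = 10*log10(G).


G_dBi = 10 * log10(933.36) = 29.70 dBi

29.70 dBi


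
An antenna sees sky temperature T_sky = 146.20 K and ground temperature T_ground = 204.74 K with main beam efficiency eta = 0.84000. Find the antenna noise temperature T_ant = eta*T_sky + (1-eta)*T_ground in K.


T_ant = 0.84000 * 146.20 + (1 - 0.84000) * 204.74 = 155.6 K

155.6 K


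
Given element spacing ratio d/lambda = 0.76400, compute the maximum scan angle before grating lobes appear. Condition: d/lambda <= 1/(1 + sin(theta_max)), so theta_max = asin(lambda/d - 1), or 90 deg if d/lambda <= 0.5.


lambda/d - 1 = 1/0.76400 - 1 = 0.3089005
theta_max = asin(0.3089005) = 17.99 deg

17.99 deg


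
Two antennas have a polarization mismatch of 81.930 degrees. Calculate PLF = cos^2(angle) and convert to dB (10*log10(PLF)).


PLF_linear = cos^2(81.930 deg) = 0.01970734
PLF_dB = 10 * log10(0.01970734) = -17.05 dB

-17.05 dB


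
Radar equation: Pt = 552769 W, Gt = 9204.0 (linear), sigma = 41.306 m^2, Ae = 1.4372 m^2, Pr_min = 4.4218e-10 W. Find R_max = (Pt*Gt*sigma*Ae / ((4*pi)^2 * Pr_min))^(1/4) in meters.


R^4 = 552769*9204.0*41.306*1.4372 / ((4*pi)^2 * 4.4218e-10) = 4.325455e+18
R_max = 4.325455e+18^0.25 = 45605 m

45605 m


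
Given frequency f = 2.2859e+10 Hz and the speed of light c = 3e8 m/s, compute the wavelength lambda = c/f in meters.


lambda = c / f = 3.0000e+08 / 2.2859e+10 = 0.01312 m

0.01312 m


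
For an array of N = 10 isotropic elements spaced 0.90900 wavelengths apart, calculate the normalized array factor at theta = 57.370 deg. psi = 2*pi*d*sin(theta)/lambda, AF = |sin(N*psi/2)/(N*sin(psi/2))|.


psi = 2*pi*0.90900*sin(57.370 deg) = 4.809984 rad
AF = |sin(10*4.809984/2) / (10*sin(4.809984/2))| = 0.1315

0.1315


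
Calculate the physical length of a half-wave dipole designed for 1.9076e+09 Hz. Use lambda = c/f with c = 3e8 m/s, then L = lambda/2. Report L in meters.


lambda = c / f = 3.0000e+08 / 1.9076e+09 = 0.1572657 m
L = lambda / 2 = 0.1572657 / 2 = 0.07863 m

0.07863 m


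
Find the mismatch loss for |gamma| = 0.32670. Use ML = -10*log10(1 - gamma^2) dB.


ML = -10 * log10(1 - 0.32670^2) = -10 * log10(0.89326711) = 0.4902 dB

0.4902 dB


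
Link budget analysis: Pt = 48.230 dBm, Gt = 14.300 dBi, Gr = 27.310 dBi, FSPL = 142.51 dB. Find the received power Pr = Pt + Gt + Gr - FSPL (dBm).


Pr = 48.230 + 14.300 + 27.310 - 142.51 = -52.67 dBm

-52.67 dBm


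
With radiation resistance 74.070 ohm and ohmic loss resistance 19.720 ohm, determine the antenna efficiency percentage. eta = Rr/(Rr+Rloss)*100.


eta = 74.070 / (74.070 + 19.720) * 100 = 78.97%

78.97%


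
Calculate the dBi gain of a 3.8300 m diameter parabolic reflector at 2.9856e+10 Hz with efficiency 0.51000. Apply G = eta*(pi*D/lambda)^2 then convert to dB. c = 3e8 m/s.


lambda = c / f = 3.0000e+08 / 2.9856e+10 = 0.01004823 m
G_linear = 0.51000 * (pi * 3.8300 / 0.01004823)^2 = 731287.8
G_dBi = 10 * log10(731287.8) = 58.64 dBi

58.64 dBi


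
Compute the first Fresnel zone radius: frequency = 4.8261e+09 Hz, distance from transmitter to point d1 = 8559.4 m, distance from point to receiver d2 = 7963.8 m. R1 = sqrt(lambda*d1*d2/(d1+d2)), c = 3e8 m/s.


lambda = c / f = 3.0000e+08 / 4.8261e+09 = 0.06216199 m
R1 = sqrt(0.06216199 * 8559.4 * 7963.8 / (8559.4 + 7963.8)) = 16.01 m

16.01 m


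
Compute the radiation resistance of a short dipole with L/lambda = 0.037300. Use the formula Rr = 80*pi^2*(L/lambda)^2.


Rr = 80 * pi^2 * (0.037300)^2 = 80 * 9.869604 * 1.391290e-03 = 1.099 ohm

1.099 ohm


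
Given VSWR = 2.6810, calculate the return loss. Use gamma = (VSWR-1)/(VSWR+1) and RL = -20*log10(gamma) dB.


gamma = (2.6810 - 1) / (2.6810 + 1) = 0.4566694
RL = -20 * log10(0.4566694) = 6.808 dB

6.808 dB


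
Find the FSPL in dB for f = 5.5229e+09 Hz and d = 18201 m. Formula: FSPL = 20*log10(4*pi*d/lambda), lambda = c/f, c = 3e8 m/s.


lambda = c / f = 3.0000e+08 / 5.5229e+09 = 0.05431929 m
FSPL = 20 * log10(4*pi*18201/0.05431929) = 132.5 dB

132.5 dB


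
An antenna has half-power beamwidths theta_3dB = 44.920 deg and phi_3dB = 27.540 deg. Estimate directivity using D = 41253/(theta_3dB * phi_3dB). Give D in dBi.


D_linear = 41253 / (44.920 * 27.540) = 33.34662
D_dBi = 10 * log10(33.34662) = 15.23 dBi

15.23 dBi


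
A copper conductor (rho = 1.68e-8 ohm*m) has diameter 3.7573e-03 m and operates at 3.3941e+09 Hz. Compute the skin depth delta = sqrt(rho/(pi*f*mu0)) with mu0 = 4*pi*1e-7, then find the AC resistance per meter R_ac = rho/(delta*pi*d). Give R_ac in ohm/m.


delta = sqrt(1.68e-8 / (pi * 3.3941e+09 * 4*pi*1e-7)) = 1.119728e-06 m
R_ac = 1.68e-8 / (1.119728e-06 * pi * 3.7573e-03) = 1.271 ohm/m

1.271 ohm/m


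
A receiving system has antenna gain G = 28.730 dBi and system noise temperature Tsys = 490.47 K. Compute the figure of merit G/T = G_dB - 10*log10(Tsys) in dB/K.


G/T = 28.730 - 10*log10(490.47) = 28.730 - 26.90612 = 1.824 dB/K

1.824 dB/K


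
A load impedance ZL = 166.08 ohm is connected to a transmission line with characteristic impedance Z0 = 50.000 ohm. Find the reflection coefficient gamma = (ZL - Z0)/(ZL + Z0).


gamma = (166.08 - 50.000) / (166.08 + 50.000) = 0.5372

0.5372


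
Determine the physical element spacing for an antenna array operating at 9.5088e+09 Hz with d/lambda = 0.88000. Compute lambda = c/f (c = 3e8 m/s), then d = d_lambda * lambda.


lambda = c / f = 3.0000e+08 / 9.5088e+09 = 0.03154972 m
d = 0.88000 * 0.03154972 = 0.02776 m

0.02776 m


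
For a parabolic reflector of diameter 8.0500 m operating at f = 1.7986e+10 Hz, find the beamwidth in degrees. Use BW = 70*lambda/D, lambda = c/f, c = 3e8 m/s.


lambda = c / f = 3.0000e+08 / 1.7986e+10 = 0.01667964 m
BW = 70 * 0.01667964 / 8.0500 = 0.1450 deg

0.1450 deg


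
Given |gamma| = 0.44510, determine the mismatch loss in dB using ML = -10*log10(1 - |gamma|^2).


ML = -10 * log10(1 - 0.44510^2) = -10 * log10(0.80188599) = 0.9589 dB

0.9589 dB


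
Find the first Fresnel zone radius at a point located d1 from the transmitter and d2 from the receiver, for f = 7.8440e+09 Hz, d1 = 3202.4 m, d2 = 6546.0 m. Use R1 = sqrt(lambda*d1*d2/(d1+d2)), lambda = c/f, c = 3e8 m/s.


lambda = c / f = 3.0000e+08 / 7.8440e+09 = 0.03824579 m
R1 = sqrt(0.03824579 * 3202.4 * 6546.0 / (3202.4 + 6546.0)) = 9.069 m

9.069 m


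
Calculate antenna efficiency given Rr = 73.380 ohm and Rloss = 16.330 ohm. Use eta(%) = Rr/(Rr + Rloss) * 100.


eta = 73.380 / (73.380 + 16.330) * 100 = 81.80%

81.80%


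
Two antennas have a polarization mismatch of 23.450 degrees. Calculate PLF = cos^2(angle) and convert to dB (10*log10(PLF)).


PLF_linear = cos^2(23.450 deg) = 0.8416369
PLF_dB = 10 * log10(0.8416369) = -0.7488 dB

-0.7488 dB


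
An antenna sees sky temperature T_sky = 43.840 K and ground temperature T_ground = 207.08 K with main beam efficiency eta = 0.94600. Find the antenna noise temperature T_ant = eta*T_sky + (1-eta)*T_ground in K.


T_ant = 0.94600 * 43.840 + (1 - 0.94600) * 207.08 = 52.65 K

52.65 K


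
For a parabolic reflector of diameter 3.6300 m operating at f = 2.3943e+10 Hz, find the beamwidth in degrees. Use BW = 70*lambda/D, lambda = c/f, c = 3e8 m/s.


lambda = c / f = 3.0000e+08 / 2.3943e+10 = 0.01252976 m
BW = 70 * 0.01252976 / 3.6300 = 0.2416 deg

0.2416 deg


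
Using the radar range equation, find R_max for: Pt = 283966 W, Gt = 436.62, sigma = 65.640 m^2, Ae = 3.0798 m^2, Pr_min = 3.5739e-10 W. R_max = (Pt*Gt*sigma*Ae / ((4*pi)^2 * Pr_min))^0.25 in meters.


R^4 = 283966*436.62*65.640*3.0798 / ((4*pi)^2 * 3.5739e-10) = 4.441186e+17
R_max = 4.441186e+17^0.25 = 25815 m

25815 m


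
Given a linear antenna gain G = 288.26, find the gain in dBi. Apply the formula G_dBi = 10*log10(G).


G_dBi = 10 * log10(288.26) = 24.60 dBi

24.60 dBi


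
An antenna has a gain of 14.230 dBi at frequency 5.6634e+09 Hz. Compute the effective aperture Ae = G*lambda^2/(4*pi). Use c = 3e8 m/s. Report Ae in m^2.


lambda = c / f = 3.0000e+08 / 5.6634e+09 = 0.05297171 m
G_linear = 10^(14.230/10) = 26.48500
Ae = G_linear * lambda^2 / (4*pi) = 26.48500 * 0.05297171^2 / (4*pi) = 5.914e-03 m^2

5.914e-03 m^2


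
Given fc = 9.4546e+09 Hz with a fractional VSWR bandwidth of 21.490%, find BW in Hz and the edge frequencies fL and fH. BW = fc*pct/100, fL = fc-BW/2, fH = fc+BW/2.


BW = 9.4546e+09 * 21.490/100 = 2.031794e+09 Hz
fL = 9.4546e+09 - 2.031794e+09/2 = 8.439e+09 Hz
fH = 9.4546e+09 + 2.031794e+09/2 = 1.047e+10 Hz

BW=2.032e+09 Hz, fL=8.439e+09 Hz, fH=1.047e+10 Hz


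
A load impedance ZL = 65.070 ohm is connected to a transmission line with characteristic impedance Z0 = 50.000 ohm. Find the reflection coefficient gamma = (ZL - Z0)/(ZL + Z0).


gamma = (65.070 - 50.000) / (65.070 + 50.000) = 0.1310

0.1310


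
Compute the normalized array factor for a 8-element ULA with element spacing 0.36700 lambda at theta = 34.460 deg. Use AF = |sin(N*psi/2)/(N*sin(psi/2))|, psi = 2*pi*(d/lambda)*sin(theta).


psi = 2*pi*0.36700*sin(34.460 deg) = 1.304766 rad
AF = |sin(8*1.304766/2) / (8*sin(1.304766/2))| = 0.1800

0.1800


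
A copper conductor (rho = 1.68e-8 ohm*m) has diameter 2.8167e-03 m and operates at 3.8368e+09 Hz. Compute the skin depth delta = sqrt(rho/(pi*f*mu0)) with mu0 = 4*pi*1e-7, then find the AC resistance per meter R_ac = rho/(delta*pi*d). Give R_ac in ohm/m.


delta = sqrt(1.68e-8 / (pi * 3.8368e+09 * 4*pi*1e-7)) = 1.053150e-06 m
R_ac = 1.68e-8 / (1.053150e-06 * pi * 2.8167e-03) = 1.803 ohm/m

1.803 ohm/m


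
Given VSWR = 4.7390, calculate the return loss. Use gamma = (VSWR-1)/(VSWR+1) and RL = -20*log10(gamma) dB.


gamma = (4.7390 - 1) / (4.7390 + 1) = 0.6515072
RL = -20 * log10(0.6515072) = 3.722 dB

3.722 dB


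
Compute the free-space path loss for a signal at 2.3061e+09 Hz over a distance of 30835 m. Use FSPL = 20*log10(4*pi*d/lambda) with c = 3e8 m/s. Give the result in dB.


lambda = c / f = 3.0000e+08 / 2.3061e+09 = 0.1300898 m
FSPL = 20 * log10(4*pi*30835/0.1300898) = 129.5 dB

129.5 dB


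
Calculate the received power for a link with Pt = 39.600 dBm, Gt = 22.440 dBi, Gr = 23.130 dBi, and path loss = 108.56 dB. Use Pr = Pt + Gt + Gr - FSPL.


Pr = 39.600 + 22.440 + 23.130 - 108.56 = -23.39 dBm

-23.39 dBm


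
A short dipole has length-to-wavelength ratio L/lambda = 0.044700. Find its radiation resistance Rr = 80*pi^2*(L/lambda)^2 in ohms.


Rr = 80 * pi^2 * (0.044700)^2 = 80 * 9.869604 * 1.998090e-03 = 1.578 ohm

1.578 ohm


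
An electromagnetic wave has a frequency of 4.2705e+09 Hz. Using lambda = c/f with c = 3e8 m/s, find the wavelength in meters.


lambda = c / f = 3.0000e+08 / 4.2705e+09 = 0.07025 m

0.07025 m


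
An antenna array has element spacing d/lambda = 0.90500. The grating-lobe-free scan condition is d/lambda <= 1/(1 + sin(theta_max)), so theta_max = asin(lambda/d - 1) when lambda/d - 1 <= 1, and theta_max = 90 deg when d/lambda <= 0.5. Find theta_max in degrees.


lambda/d - 1 = 1/0.90500 - 1 = 0.1049724
theta_max = asin(0.1049724) = 6.026 deg

6.026 deg


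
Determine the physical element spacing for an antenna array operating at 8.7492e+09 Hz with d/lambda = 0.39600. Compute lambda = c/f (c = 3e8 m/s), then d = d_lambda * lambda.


lambda = c / f = 3.0000e+08 / 8.7492e+09 = 0.03428885 m
d = 0.39600 * 0.03428885 = 0.01358 m

0.01358 m


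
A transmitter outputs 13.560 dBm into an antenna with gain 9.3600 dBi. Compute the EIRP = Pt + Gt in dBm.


EIRP = Pt + Gt = 13.560 + 9.3600 = 22.92 dBm

22.92 dBm


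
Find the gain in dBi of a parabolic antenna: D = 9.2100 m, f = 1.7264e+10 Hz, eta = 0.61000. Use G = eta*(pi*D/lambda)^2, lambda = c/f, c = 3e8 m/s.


lambda = c / f = 3.0000e+08 / 1.7264e+10 = 0.01737720 m
G_linear = 0.61000 * (pi * 9.2100 / 0.01737720)^2 = 1.691178e+06
G_dBi = 10 * log10(1.691178e+06) = 62.28 dBi

62.28 dBi


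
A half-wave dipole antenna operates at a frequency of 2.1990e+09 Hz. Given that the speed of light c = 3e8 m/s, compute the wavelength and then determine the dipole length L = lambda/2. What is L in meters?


lambda = c / f = 3.0000e+08 / 2.1990e+09 = 0.1364256 m
L = lambda / 2 = 0.1364256 / 2 = 0.06821 m

0.06821 m


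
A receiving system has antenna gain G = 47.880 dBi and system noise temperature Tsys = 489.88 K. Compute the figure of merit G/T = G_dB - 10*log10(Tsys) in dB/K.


G/T = 47.880 - 10*log10(489.88) = 47.880 - 26.90090 = 20.98 dB/K

20.98 dB/K


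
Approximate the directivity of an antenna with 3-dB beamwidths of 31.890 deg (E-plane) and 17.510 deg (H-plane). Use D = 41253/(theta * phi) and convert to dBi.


D_linear = 41253 / (31.890 * 17.510) = 73.87796
D_dBi = 10 * log10(73.87796) = 18.69 dBi

18.69 dBi


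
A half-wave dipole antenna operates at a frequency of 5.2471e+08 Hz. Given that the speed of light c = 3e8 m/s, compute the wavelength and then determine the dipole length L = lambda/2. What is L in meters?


lambda = c / f = 3.0000e+08 / 5.2471e+08 = 0.5717444 m
L = lambda / 2 = 0.5717444 / 2 = 0.2859 m

0.2859 m


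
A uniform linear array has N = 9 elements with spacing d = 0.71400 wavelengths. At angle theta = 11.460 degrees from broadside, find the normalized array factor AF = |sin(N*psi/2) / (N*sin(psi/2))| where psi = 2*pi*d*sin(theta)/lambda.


psi = 2*pi*0.71400*sin(11.460 deg) = 0.8913340 rad
AF = |sin(9*0.8913340/2) / (9*sin(0.8913340/2))| = 0.1969

0.1969


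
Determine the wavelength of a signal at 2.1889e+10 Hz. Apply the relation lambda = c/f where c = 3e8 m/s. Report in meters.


lambda = c / f = 3.0000e+08 / 2.1889e+10 = 0.01371 m

0.01371 m


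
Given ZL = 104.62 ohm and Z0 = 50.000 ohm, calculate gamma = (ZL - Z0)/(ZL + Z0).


gamma = (104.62 - 50.000) / (104.62 + 50.000) = 0.3533

0.3533


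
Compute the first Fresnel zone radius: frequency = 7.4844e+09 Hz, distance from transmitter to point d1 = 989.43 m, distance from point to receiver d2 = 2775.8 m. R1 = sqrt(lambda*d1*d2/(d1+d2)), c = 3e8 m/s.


lambda = c / f = 3.0000e+08 / 7.4844e+09 = 0.04008337 m
R1 = sqrt(0.04008337 * 989.43 * 2775.8 / (989.43 + 2775.8)) = 5.407 m

5.407 m


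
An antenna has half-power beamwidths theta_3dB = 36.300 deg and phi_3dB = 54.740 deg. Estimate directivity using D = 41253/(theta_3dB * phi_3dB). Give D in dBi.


D_linear = 41253 / (36.300 * 54.740) = 20.76080
D_dBi = 10 * log10(20.76080) = 13.17 dBi

13.17 dBi


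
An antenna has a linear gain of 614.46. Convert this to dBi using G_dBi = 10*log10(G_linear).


G_dBi = 10 * log10(614.46) = 27.88 dBi

27.88 dBi


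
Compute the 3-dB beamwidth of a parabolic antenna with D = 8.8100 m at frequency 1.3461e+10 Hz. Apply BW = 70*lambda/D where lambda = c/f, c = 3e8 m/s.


lambda = c / f = 3.0000e+08 / 1.3461e+10 = 0.02228661 m
BW = 70 * 0.02228661 / 8.8100 = 0.1771 deg

0.1771 deg


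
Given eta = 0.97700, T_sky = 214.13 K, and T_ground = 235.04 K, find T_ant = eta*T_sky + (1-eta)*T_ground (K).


T_ant = 0.97700 * 214.13 + (1 - 0.97700) * 235.04 = 214.6 K

214.6 K


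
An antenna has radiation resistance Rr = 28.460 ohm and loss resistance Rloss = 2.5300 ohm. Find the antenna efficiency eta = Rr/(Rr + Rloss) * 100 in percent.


eta = 28.460 / (28.460 + 2.5300) * 100 = 91.84%

91.84%


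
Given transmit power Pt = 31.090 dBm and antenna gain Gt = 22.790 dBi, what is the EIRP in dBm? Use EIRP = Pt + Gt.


EIRP = Pt + Gt = 31.090 + 22.790 = 53.88 dBm

53.88 dBm


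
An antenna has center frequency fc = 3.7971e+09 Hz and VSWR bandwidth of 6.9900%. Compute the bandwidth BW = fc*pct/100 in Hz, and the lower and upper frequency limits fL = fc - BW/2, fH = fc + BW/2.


BW = 3.7971e+09 * 6.9900/100 = 2.654173e+08 Hz
fL = 3.7971e+09 - 2.654173e+08/2 = 3.664e+09 Hz
fH = 3.7971e+09 + 2.654173e+08/2 = 3.930e+09 Hz

BW=2.654e+08 Hz, fL=3.664e+09 Hz, fH=3.930e+09 Hz


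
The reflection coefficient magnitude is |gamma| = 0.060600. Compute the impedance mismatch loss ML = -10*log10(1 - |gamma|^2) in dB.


ML = -10 * log10(1 - 0.060600^2) = -10 * log10(0.99632764) = 0.01598 dB

0.01598 dB


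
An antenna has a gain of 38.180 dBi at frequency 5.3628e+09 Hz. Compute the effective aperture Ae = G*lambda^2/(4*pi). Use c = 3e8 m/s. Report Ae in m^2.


lambda = c / f = 3.0000e+08 / 5.3628e+09 = 0.05594093 m
G_linear = 10^(38.180/10) = 6576.578
Ae = G_linear * lambda^2 / (4*pi) = 6576.578 * 0.05594093^2 / (4*pi) = 1.638 m^2

1.638 m^2


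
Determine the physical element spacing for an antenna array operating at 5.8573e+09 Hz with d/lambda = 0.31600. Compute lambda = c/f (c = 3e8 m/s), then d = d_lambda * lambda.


lambda = c / f = 3.0000e+08 / 5.8573e+09 = 0.05121814 m
d = 0.31600 * 0.05121814 = 0.01618 m

0.01618 m


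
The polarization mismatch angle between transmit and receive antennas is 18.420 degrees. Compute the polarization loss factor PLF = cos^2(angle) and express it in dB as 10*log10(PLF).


PLF_linear = cos^2(18.420 deg) = 0.9001565
PLF_dB = 10 * log10(0.9001565) = -0.4568 dB

-0.4568 dB


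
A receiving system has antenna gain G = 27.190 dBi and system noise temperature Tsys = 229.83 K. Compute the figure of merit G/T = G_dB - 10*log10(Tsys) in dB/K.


G/T = 27.190 - 10*log10(229.83) = 27.190 - 23.61407 = 3.576 dB/K

3.576 dB/K


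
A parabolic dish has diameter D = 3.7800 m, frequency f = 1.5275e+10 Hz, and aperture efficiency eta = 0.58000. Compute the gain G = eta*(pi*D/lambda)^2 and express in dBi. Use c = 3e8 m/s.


lambda = c / f = 3.0000e+08 / 1.5275e+10 = 0.01963993 m
G_linear = 0.58000 * (pi * 3.7800 / 0.01963993)^2 = 212046.7
G_dBi = 10 * log10(212046.7) = 53.26 dBi

53.26 dBi


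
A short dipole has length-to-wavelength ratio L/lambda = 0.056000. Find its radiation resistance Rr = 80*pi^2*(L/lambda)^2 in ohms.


Rr = 80 * pi^2 * (0.056000)^2 = 80 * 9.869604 * 3.136000e-03 = 2.476 ohm

2.476 ohm


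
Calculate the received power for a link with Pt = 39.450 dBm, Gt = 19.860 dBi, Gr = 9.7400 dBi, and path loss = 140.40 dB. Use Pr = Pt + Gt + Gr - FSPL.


Pr = 39.450 + 19.860 + 9.7400 - 140.40 = -71.35 dBm

-71.35 dBm


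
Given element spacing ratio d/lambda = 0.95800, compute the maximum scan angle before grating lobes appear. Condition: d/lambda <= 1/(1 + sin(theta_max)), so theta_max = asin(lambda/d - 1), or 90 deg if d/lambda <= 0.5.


lambda/d - 1 = 1/0.95800 - 1 = 0.04384134
theta_max = asin(0.04384134) = 2.513 deg

2.513 deg


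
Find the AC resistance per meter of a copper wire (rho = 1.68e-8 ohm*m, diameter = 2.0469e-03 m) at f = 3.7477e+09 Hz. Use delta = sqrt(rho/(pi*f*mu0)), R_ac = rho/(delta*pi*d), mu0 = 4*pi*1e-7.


delta = sqrt(1.68e-8 / (pi * 3.7477e+09 * 4*pi*1e-7)) = 1.065595e-06 m
R_ac = 1.68e-8 / (1.065595e-06 * pi * 2.0469e-03) = 2.452 ohm/m

2.452 ohm/m


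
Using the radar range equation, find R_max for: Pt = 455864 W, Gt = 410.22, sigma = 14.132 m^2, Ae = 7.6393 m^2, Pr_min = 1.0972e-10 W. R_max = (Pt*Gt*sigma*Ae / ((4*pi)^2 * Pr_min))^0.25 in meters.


R^4 = 455864*410.22*14.132*7.6393 / ((4*pi)^2 * 1.0972e-10) = 1.165209e+18
R_max = 1.165209e+18^0.25 = 32855 m

32855 m


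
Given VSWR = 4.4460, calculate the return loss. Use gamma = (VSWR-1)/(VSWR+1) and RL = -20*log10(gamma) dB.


gamma = (4.4460 - 1) / (4.4460 + 1) = 0.6327580
RL = -20 * log10(0.6327580) = 3.975 dB

3.975 dB


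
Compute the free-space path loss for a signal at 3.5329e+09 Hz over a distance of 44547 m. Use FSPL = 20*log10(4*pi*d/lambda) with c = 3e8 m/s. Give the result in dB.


lambda = c / f = 3.0000e+08 / 3.5329e+09 = 0.08491607 m
FSPL = 20 * log10(4*pi*44547/0.08491607) = 136.4 dB

136.4 dB


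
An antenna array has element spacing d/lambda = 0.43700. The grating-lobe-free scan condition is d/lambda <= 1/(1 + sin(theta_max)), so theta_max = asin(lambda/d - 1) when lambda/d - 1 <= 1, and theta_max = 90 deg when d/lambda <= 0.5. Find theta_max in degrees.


lambda/d - 1 = 1/0.43700 - 1 = 1.288330 >= 1
d/lambda <= 0.5, so the array can scan to endfire without grating lobes: theta_max = 90 deg

90 deg


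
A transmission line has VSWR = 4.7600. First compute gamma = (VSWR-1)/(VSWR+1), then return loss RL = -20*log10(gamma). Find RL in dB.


gamma = (4.7600 - 1) / (4.7600 + 1) = 0.6527778
RL = -20 * log10(0.6527778) = 3.705 dB

3.705 dB


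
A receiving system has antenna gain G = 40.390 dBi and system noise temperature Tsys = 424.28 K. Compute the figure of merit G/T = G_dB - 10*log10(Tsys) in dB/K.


G/T = 40.390 - 10*log10(424.28) = 40.390 - 26.27653 = 14.11 dB/K

14.11 dB/K


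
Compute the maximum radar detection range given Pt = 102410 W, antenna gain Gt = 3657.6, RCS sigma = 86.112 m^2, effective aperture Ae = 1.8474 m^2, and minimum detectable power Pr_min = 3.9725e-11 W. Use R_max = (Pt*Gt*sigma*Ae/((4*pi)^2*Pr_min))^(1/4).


R^4 = 102410*3657.6*86.112*1.8474 / ((4*pi)^2 * 3.9725e-11) = 9.499036e+18
R_max = 9.499036e+18^0.25 = 55516 m

55516 m


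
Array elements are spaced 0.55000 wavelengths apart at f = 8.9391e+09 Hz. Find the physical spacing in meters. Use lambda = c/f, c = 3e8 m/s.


lambda = c / f = 3.0000e+08 / 8.9391e+09 = 0.03356043 m
d = 0.55000 * 0.03356043 = 0.01846 m

0.01846 m


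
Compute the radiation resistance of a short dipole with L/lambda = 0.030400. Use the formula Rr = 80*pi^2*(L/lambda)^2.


Rr = 80 * pi^2 * (0.030400)^2 = 80 * 9.869604 * 9.241600e-04 = 0.7297 ohm

0.7297 ohm


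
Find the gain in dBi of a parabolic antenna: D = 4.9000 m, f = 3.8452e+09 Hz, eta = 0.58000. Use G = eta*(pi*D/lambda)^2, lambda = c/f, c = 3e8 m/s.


lambda = c / f = 3.0000e+08 / 3.8452e+09 = 0.07801935 m
G_linear = 0.58000 * (pi * 4.9000 / 0.07801935)^2 = 22579.55
G_dBi = 10 * log10(22579.55) = 43.54 dBi

43.54 dBi


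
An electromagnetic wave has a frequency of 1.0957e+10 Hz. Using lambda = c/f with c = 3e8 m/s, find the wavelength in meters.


lambda = c / f = 3.0000e+08 / 1.0957e+10 = 0.02738 m

0.02738 m


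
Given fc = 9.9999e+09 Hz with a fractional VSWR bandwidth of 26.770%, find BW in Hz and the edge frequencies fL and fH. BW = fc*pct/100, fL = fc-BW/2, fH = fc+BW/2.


BW = 9.9999e+09 * 26.770/100 = 2.676973e+09 Hz
fL = 9.9999e+09 - 2.676973e+09/2 = 8.661e+09 Hz
fH = 9.9999e+09 + 2.676973e+09/2 = 1.134e+10 Hz

BW=2.677e+09 Hz, fL=8.661e+09 Hz, fH=1.134e+10 Hz


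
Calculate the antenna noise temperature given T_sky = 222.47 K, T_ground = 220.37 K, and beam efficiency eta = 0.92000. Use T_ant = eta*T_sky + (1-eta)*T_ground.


T_ant = 0.92000 * 222.47 + (1 - 0.92000) * 220.37 = 222.3 K

222.3 K


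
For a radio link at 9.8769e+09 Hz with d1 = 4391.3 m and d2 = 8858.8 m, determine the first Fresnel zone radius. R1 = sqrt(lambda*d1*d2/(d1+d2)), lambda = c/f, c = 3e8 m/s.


lambda = c / f = 3.0000e+08 / 9.8769e+09 = 0.03037390 m
R1 = sqrt(0.03037390 * 4391.3 * 8858.8 / (4391.3 + 8858.8)) = 9.443 m

9.443 m


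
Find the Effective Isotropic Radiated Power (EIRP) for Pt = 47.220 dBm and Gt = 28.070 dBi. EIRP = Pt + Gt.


EIRP = Pt + Gt = 47.220 + 28.070 = 75.29 dBm

75.29 dBm


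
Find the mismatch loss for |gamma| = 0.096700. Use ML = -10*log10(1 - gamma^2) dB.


ML = -10 * log10(1 - 0.096700^2) = -10 * log10(0.99064911) = 0.04080 dB

0.04080 dB


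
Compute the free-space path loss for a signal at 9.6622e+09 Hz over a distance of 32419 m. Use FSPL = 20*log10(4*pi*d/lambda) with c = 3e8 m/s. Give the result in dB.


lambda = c / f = 3.0000e+08 / 9.6622e+09 = 0.03104883 m
FSPL = 20 * log10(4*pi*32419/0.03104883) = 142.4 dB

142.4 dB


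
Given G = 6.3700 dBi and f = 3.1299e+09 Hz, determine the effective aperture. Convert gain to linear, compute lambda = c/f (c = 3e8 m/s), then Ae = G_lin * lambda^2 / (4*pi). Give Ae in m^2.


lambda = c / f = 3.0000e+08 / 3.1299e+09 = 0.09584971 m
G_linear = 10^(6.3700/10) = 4.335109
Ae = G_linear * lambda^2 / (4*pi) = 4.335109 * 0.09584971^2 / (4*pi) = 3.169e-03 m^2

3.169e-03 m^2


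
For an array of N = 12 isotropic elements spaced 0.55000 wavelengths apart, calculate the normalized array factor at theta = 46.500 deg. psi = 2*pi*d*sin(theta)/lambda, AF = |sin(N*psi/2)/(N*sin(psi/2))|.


psi = 2*pi*0.55000*sin(46.500 deg) = 2.506714 rad
AF = |sin(12*2.506714/2) / (12*sin(2.506714/2))| = 0.05431

0.05431


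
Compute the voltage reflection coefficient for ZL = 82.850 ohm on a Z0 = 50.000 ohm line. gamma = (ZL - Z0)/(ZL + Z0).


gamma = (82.850 - 50.000) / (82.850 + 50.000) = 0.2473

0.2473


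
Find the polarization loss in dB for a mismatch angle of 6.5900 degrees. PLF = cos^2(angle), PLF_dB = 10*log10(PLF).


PLF_linear = cos^2(6.5900 deg) = 0.9868293
PLF_dB = 10 * log10(0.9868293) = -0.05758 dB

-0.05758 dB


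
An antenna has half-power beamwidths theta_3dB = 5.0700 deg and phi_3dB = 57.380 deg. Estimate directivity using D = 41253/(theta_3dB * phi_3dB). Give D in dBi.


D_linear = 41253 / (5.0700 * 57.380) = 141.8035
D_dBi = 10 * log10(141.8035) = 21.52 dBi

21.52 dBi


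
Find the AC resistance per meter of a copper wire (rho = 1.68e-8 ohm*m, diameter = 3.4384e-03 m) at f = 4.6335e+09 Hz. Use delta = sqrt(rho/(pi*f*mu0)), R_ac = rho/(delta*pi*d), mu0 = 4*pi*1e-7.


delta = sqrt(1.68e-8 / (pi * 4.6335e+09 * 4*pi*1e-7)) = 9.583413e-07 m
R_ac = 1.68e-8 / (9.583413e-07 * pi * 3.4384e-03) = 1.623 ohm/m

1.623 ohm/m


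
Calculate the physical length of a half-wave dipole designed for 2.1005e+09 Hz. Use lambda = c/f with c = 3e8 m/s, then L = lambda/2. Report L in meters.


lambda = c / f = 3.0000e+08 / 2.1005e+09 = 0.1428231 m
L = lambda / 2 = 0.1428231 / 2 = 0.07141 m

0.07141 m


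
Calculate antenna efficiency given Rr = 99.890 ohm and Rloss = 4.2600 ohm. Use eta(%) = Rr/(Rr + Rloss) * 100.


eta = 99.890 / (99.890 + 4.2600) * 100 = 95.91%

95.91%


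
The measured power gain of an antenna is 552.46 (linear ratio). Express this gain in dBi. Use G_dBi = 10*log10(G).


G_dBi = 10 * log10(552.46) = 27.42 dBi

27.42 dBi


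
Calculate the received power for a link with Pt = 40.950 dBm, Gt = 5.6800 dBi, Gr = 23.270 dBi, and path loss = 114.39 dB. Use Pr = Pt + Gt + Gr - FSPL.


Pr = 40.950 + 5.6800 + 23.270 - 114.39 = -44.49 dBm

-44.49 dBm


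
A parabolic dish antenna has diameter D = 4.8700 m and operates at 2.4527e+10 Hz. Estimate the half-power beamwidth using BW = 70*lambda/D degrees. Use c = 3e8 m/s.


lambda = c / f = 3.0000e+08 / 2.4527e+10 = 0.01223142 m
BW = 70 * 0.01223142 / 4.8700 = 0.1758 deg

0.1758 deg


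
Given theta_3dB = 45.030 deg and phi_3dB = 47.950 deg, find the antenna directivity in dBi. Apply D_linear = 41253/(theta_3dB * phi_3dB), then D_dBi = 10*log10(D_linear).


D_linear = 41253 / (45.030 * 47.950) = 19.10579
D_dBi = 10 * log10(19.10579) = 12.81 dBi

12.81 dBi


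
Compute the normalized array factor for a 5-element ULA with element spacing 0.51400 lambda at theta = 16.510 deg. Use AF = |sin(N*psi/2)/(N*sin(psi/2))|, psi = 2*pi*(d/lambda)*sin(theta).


psi = 2*pi*0.51400*sin(16.510 deg) = 0.9177843 rad
AF = |sin(5*0.9177843/2) / (5*sin(0.9177843/2))| = 0.3384

0.3384


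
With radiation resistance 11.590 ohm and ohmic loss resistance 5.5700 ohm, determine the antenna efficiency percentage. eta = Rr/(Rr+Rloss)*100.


eta = 11.590 / (11.590 + 5.5700) * 100 = 67.54%

67.54%


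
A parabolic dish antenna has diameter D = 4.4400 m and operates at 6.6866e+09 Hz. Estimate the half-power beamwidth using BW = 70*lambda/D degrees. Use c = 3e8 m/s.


lambda = c / f = 3.0000e+08 / 6.6866e+09 = 0.04486585 m
BW = 70 * 0.04486585 / 4.4400 = 0.7073 deg

0.7073 deg


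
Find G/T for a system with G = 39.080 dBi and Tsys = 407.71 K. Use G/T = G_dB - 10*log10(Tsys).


G/T = 39.080 - 10*log10(407.71) = 39.080 - 26.10351 = 12.98 dB/K

12.98 dB/K


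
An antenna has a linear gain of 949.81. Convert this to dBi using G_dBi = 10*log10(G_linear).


G_dBi = 10 * log10(949.81) = 29.78 dBi

29.78 dBi


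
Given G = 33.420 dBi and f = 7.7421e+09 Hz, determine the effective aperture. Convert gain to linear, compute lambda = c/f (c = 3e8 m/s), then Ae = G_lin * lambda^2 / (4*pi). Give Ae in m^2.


lambda = c / f = 3.0000e+08 / 7.7421e+09 = 0.03874918 m
G_linear = 10^(33.420/10) = 2197.860
Ae = G_linear * lambda^2 / (4*pi) = 2197.860 * 0.03874918^2 / (4*pi) = 0.2626 m^2

0.2626 m^2
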